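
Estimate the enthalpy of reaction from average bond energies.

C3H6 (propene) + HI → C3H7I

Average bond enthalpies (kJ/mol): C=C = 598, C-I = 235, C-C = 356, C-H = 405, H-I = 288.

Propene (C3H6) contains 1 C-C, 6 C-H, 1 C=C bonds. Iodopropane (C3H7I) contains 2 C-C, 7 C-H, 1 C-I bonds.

ΔH ≈ −110 kJ

Bonds broken (reactants):
  C-C: 1 × 356 = 356
  C-H: 6 × 405 = 2430
  C=C: 1 × 598 = 598
  H-I: 1 × 288 = 288
  Σ(broken) = 3672 kJ
Bonds formed (products):
  C-C: 2 × 356 = 712
  C-H: 7 × 405 = 2835
  C-I: 1 × 235 = 235
  Σ(formed) = 3782 kJ
ΔH = Σ(broken) − Σ(formed) = 3672 − 3782 = −110 kJ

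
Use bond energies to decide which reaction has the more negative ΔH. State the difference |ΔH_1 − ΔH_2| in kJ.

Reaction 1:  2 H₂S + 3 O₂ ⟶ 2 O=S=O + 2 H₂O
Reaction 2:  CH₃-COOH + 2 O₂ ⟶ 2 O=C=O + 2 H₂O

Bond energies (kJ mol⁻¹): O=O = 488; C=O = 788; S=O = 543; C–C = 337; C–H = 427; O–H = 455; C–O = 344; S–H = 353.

Reaction 1:
  Bonds broken (reactants):
    O=O: 3 × 488 = 1464
    S–H: 4 × 353 = 1412
    Σ(broken) = 2876 kJ
  Bonds formed (products):
    O–H: 4 × 455 = 1820
    S=O: 4 × 543 = 2172
    Σ(formed) = 3992 kJ
  ΔH_1 = 2876 − 3992 = −1116 kJ
Reaction 2:
  Bonds broken (reactants):
    C–C: 1 × 337 = 337
    C–H: 3 × 427 = 1281
    C–O: 1 × 344 = 344
    C=O: 1 × 788 = 788
    O–H: 1 × 455 = 455
    O=O: 2 × 488 = 976
    Σ(broken) = 4181 kJ
  Bonds formed (products):
    C=O: 4 × 788 = 3152
    O–H: 4 × 455 = 1820
    Σ(formed) = 4972 kJ
  ΔH_2 = 4181 − 4972 = −791 kJ
ΔH_1 − ΔH_2 = −325 kJ, so reaction 1 has the more negative ΔH; |ΔH_1 − ΔH_2| = 325 kJ.

Reaction 1, by 325 kJ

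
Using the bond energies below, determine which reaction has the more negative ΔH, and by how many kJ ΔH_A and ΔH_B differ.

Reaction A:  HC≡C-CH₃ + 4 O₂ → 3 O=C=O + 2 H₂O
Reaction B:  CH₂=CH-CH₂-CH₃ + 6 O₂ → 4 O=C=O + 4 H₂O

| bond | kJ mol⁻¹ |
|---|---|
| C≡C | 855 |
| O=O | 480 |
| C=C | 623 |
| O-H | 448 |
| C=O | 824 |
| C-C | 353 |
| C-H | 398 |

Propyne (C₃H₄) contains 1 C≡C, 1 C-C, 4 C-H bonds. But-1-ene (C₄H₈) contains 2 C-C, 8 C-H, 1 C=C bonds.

Reaction A:
  Bonds broken (reactants):
    C≡C: 1 × 855 = 855
    C-C: 1 × 353 = 353
    C-H: 4 × 398 = 1592
    O=O: 4 × 480 = 1920
    Σ(broken) = 4720 kJ
  Bonds formed (products):
    C=O: 6 × 824 = 4944
    O-H: 4 × 448 = 1792
    Σ(formed) = 6736 kJ
  ΔH_A = 4720 − 6736 = −2016 kJ
Reaction B:
  Bonds broken (reactants):
    C-C: 2 × 353 = 706
    C-H: 8 × 398 = 3184
    C=C: 1 × 623 = 623
    O=O: 6 × 480 = 2880
    Σ(broken) = 7393 kJ
  Bonds formed (products):
    C=O: 8 × 824 = 6592
    O-H: 8 × 448 = 3584
    Σ(formed) = 10176 kJ
  ΔH_B = 7393 − 10176 = −2783 kJ
ΔH_A − ΔH_B = +767 kJ, so reaction B has the more negative ΔH; |ΔH_A − ΔH_B| = 767 kJ.

Reaction B, by 767 kJ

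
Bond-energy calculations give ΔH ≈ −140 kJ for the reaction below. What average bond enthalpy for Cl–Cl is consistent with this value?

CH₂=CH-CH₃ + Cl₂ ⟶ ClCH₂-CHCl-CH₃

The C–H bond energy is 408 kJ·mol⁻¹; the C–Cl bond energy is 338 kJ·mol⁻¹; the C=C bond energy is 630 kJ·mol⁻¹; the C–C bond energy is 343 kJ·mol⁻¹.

Let D be the Cl–Cl bond energy.
Σ(broken) = 1×343 + 6×408 + 1×630 + 1×D = 3421 + D
Σ(formed) = 2×343 + 2×338 + 6×408 = 3810
ΔH = Σ(broken) − Σ(formed) = (3421 + D) − (3810) = −389 + D
Setting this equal to −140 kJ gives D = 249 kJ/mol.

D(Cl–Cl) ≈ 249 kJ/mol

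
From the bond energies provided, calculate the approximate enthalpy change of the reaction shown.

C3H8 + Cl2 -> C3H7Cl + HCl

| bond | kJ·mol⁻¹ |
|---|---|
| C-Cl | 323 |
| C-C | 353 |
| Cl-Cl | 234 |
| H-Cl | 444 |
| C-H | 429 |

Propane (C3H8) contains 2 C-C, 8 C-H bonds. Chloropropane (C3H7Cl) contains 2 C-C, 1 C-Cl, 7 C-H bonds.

Bonds broken (reactants):
  C-C: 2 × 353 = 706
  C-H: 8 × 429 = 3432
  Cl-Cl: 1 × 234 = 234
  Σ(broken) = 4372 kJ
Bonds formed (products):
  C-C: 2 × 353 = 706
  C-Cl: 1 × 323 = 323
  C-H: 7 × 429 = 3003
  H-Cl: 1 × 444 = 444
  Σ(formed) = 4476 kJ
ΔH = Σ(broken) − Σ(formed) = 4372 − 4476 = −104 kJ

ΔH ≈ −104 kJ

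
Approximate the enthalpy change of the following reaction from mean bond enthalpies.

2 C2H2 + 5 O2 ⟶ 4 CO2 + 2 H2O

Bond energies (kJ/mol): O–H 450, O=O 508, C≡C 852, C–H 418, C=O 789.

Bonds broken (reactants):
  C≡C: 2 × 852 = 1704
  C–H: 4 × 418 = 1672
  O=O: 5 × 508 = 2540
  Σ(broken) = 5916 kJ
Bonds formed (products):
  C=O: 8 × 789 = 6312
  O–H: 4 × 450 = 1800
  Σ(formed) = 8112 kJ
ΔH = Σ(broken) − Σ(formed) = 5916 − 8112 = −2196 kJ

ΔH ≈ −2196 kJ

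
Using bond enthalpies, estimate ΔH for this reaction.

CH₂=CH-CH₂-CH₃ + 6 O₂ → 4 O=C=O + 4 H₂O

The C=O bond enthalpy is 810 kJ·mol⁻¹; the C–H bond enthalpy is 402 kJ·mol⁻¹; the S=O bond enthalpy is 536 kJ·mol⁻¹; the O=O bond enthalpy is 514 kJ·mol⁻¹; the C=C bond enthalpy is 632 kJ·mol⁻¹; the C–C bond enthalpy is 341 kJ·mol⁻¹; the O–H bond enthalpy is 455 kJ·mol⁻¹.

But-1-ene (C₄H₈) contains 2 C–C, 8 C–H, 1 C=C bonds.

Bonds broken (reactants):
  C–C: 2 × 341 = 682
  C–H: 8 × 402 = 3216
  C=C: 1 × 632 = 632
  O=O: 6 × 514 = 3084
  Σ(broken) = 7614 kJ
Bonds formed (products):
  C=O: 8 × 810 = 6480
  O–H: 8 × 455 = 3640
  Σ(formed) = 10120 kJ
ΔH = Σ(broken) − Σ(formed) = 7614 − 10120 = −2506 kJ

ΔH ≈ −2506 kJ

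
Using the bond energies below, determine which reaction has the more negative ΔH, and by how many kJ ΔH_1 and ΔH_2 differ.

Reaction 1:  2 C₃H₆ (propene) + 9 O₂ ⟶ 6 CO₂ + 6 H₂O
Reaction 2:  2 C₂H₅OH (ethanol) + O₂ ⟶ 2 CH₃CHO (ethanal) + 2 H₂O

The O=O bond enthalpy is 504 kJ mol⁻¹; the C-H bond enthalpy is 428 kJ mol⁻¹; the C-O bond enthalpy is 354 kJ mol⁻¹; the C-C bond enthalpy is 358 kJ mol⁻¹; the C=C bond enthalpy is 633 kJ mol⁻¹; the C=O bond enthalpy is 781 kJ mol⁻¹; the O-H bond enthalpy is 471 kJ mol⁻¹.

Reaction 1:
  Bonds broken (reactants):
    C-C: 2 × 358 = 716
    C-H: 12 × 428 = 5136
    C=C: 2 × 633 = 1266
    O=O: 9 × 504 = 4536
    Σ(broken) = 11654 kJ
  Bonds formed (products):
    C=O: 12 × 781 = 9372
    O-H: 12 × 471 = 5652
    Σ(formed) = 15024 kJ
  ΔH_1 = 11654 − 15024 = −3370 kJ
Reaction 2:
  Bonds broken (reactants):
    C-C: 2 × 358 = 716
    C-H: 10 × 428 = 4280
    C-O: 2 × 354 = 708
    O-H: 2 × 471 = 942
    O=O: 1 × 504 = 504
    Σ(broken) = 7150 kJ
  Bonds formed (products):
    C-C: 2 × 358 = 716
    C-H: 8 × 428 = 3424
    C=O: 2 × 781 = 1562
    O-H: 4 × 471 = 1884
    Σ(formed) = 7586 kJ
  ΔH_2 = 7150 − 7586 = −436 kJ
ΔH_1 − ΔH_2 = −2934 kJ, so reaction 1 has the more negative ΔH; |ΔH_1 − ΔH_2| = 2934 kJ.

Reaction 1, by 2934 kJ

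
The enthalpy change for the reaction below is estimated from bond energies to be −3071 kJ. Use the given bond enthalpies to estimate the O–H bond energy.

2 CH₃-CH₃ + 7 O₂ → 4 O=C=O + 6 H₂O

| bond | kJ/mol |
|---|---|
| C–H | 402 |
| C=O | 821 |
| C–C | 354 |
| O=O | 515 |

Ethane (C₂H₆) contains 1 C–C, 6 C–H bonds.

Let D be the O–H bond energy.
Σ(broken) = 2×354 + 12×402 + 7×515 = 9137
Σ(formed) = 8×821 + 12×D = 6568 + 12D
ΔH = Σ(broken) − Σ(formed) = (9137) − (6568 + 12D) = +2569 − 12D
Setting this equal to −3071 kJ gives 12D = 5640, so D = 470 kJ/mol.

D(O–H) ≈ 470 kJ/mol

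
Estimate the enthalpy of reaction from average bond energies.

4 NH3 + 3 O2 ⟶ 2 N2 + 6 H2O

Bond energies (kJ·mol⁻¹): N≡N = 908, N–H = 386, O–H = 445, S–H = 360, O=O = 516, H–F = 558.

ΔH ≈ −976 kJ

Bonds broken (reactants):
  N–H: 12 × 386 = 4632
  O=O: 3 × 516 = 1548
  Σ(broken) = 6180 kJ
Bonds formed (products):
  N≡N: 2 × 908 = 1816
  O–H: 12 × 445 = 5340
  Σ(formed) = 7156 kJ
ΔH = Σ(broken) − Σ(formed) = 6180 − 7156 = −976 kJ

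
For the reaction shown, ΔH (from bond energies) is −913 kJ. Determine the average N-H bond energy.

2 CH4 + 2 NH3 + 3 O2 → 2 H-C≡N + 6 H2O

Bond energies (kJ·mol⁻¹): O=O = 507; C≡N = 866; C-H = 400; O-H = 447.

Let D be the N-H bond energy.
Σ(broken) = 8×400 + 6×D + 3×507 = 4721 + 6D
Σ(formed) = 2×866 + 2×400 + 12×447 = 7896
ΔH = Σ(broken) − Σ(formed) = (4721 + 6D) − (7896) = −3175 + 6D
Setting this equal to −913 kJ gives 6D = 2262, so D = 377 kJ/mol.

D(N-H) ≈ 377 kJ/mol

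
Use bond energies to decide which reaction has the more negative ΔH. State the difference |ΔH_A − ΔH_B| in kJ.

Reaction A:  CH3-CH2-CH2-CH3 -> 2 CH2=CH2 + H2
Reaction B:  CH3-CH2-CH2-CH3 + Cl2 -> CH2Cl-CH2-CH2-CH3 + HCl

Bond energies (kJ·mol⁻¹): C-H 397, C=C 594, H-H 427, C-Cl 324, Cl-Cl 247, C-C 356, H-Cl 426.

Reaction A:
  Bonds broken (reactants):
    C-C: 3 × 356 = 1068
    C-H: 10 × 397 = 3970
    Σ(broken) = 5038 kJ
  Bonds formed (products):
    C-H: 8 × 397 = 3176
    C=C: 2 × 594 = 1188
    H-H: 1 × 427 = 427
    Σ(formed) = 4791 kJ
  ΔH_A = 5038 − 4791 = +247 kJ
Reaction B:
  Bonds broken (reactants):
    C-C: 3 × 356 = 1068
    C-H: 10 × 397 = 3970
    Cl-Cl: 1 × 247 = 247
    Σ(broken) = 5285 kJ
  Bonds formed (products):
    C-C: 3 × 356 = 1068
    C-Cl: 1 × 324 = 324
    C-H: 9 × 397 = 3573
    H-Cl: 1 × 426 = 426
    Σ(formed) = 5391 kJ
  ΔH_B = 5285 − 5391 = −106 kJ
ΔH_A − ΔH_B = +353 kJ, so reaction B has the more negative ΔH; |ΔH_A − ΔH_B| = 353 kJ.

Reaction B, by 353 kJ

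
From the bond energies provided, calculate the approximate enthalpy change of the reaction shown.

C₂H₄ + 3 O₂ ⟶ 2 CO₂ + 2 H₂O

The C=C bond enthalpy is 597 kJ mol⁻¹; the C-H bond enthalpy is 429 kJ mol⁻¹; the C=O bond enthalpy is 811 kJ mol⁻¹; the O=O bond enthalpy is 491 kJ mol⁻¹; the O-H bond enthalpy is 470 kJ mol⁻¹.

Bonds broken (reactants):
  C-H: 4 × 429 = 1716
  C=C: 1 × 597 = 597
  O=O: 3 × 491 = 1473
  Σ(broken) = 3786 kJ
Bonds formed (products):
  C=O: 4 × 811 = 3244
  O-H: 4 × 470 = 1880
  Σ(formed) = 5124 kJ
ΔH = Σ(broken) − Σ(formed) = 3786 − 5124 = −1338 kJ

ΔH ≈ −1338 kJ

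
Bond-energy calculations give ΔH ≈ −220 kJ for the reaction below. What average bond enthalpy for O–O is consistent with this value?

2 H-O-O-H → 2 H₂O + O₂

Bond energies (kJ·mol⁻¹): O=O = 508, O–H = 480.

D(O–O) ≈ 144 kJ/mol

Let D be the O–O bond energy.
Σ(broken) = 4×480 + 2×D = 1920 + 2D
Σ(formed) = 4×480 + 1×508 = 2428
ΔH = Σ(broken) − Σ(formed) = (1920 + 2D) − (2428) = −508 + 2D
Setting this equal to −220 kJ gives 2D = 288, so D = 144 kJ/mol.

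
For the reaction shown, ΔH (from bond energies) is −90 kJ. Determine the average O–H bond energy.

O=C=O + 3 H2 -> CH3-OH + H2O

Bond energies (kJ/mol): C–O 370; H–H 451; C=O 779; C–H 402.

D(O–H) ≈ 475 kJ/mol

Let D be the O–H bond energy.
Σ(broken) = 2×779 + 3×451 = 2911
Σ(formed) = 3×402 + 1×370 + 3×D = 1576 + 3D
ΔH = Σ(broken) − Σ(formed) = (2911) − (1576 + 3D) = +1335 − 3D
Setting this equal to −90 kJ gives 3D = 1425, so D = 475 kJ/mol.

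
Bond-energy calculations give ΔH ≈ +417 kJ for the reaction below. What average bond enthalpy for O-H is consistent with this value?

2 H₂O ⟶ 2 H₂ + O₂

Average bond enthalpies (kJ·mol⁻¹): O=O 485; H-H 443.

Let D be the O-H bond energy.
Σ(broken) = 4×D = 4D
Σ(formed) = 2×443 + 1×485 = 1371
ΔH = Σ(broken) − Σ(formed) = (4D) − (1371) = −1371 + 4D
Setting this equal to +417 kJ gives 4D = 1788, so D = 447 kJ/mol.

D(O-H) ≈ 447 kJ/mol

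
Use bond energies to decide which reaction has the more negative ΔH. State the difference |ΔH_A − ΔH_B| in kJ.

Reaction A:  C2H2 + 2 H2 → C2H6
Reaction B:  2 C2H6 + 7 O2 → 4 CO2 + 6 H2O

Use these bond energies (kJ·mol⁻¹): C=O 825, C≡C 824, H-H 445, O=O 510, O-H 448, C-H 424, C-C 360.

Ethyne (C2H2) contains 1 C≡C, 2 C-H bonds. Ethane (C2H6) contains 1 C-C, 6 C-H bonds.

Reaction B, by 2256 kJ

Reaction A:
  Bonds broken (reactants):
    C≡C: 1 × 824 = 824
    C-H: 2 × 424 = 848
    H-H: 2 × 445 = 890
    Σ(broken) = 2562 kJ
  Bonds formed (products):
    C-C: 1 × 360 = 360
    C-H: 6 × 424 = 2544
    Σ(formed) = 2904 kJ
  ΔH_A = 2562 − 2904 = −342 kJ
Reaction B:
  Bonds broken (reactants):
    C-C: 2 × 360 = 720
    C-H: 12 × 424 = 5088
    O=O: 7 × 510 = 3570
    Σ(broken) = 9378 kJ
  Bonds formed (products):
    C=O: 8 × 825 = 6600
    O-H: 12 × 448 = 5376
    Σ(formed) = 11976 kJ
  ΔH_B = 9378 − 11976 = −2598 kJ
ΔH_A − ΔH_B = +2256 kJ, so reaction B has the more negative ΔH; |ΔH_A − ΔH_B| = 2256 kJ.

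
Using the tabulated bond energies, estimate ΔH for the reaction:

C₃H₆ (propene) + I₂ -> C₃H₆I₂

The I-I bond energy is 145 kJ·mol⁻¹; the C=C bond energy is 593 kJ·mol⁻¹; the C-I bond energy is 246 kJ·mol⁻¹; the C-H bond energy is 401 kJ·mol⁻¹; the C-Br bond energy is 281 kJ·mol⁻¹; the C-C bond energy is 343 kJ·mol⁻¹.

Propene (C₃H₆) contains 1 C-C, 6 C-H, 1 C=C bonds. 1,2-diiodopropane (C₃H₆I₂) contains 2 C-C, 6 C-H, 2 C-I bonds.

Bonds broken (reactants):
  C-C: 1 × 343 = 343
  C-H: 6 × 401 = 2406
  C=C: 1 × 593 = 593
  I-I: 1 × 145 = 145
  Σ(broken) = 3487 kJ
Bonds formed (products):
  C-C: 2 × 343 = 686
  C-H: 6 × 401 = 2406
  C-I: 2 × 246 = 492
  Σ(formed) = 3584 kJ
ΔH = Σ(broken) − Σ(formed) = 3487 − 3584 = −97 kJ

ΔH ≈ −97 kJ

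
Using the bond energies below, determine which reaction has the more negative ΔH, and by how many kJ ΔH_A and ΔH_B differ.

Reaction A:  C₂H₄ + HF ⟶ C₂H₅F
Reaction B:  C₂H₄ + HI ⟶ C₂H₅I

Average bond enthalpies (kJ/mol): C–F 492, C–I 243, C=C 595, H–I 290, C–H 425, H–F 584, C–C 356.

Reaction A:
  Bonds broken (reactants):
    C–H: 4 × 425 = 1700
    C=C: 1 × 595 = 595
    H–F: 1 × 584 = 584
    Σ(broken) = 2879 kJ
  Bonds formed (products):
    C–C: 1 × 356 = 356
    C–F: 1 × 492 = 492
    C–H: 5 × 425 = 2125
    Σ(formed) = 2973 kJ
  ΔH_A = 2879 − 2973 = −94 kJ
Reaction B:
  Bonds broken (reactants):
    C–H: 4 × 425 = 1700
    C=C: 1 × 595 = 595
    H–I: 1 × 290 = 290
    Σ(broken) = 2585 kJ
  Bonds formed (products):
    C–C: 1 × 356 = 356
    C–H: 5 × 425 = 2125
    C–I: 1 × 243 = 243
    Σ(formed) = 2724 kJ
  ΔH_B = 2585 − 2724 = −139 kJ
ΔH_A − ΔH_B = +45 kJ, so reaction B has the more negative ΔH; |ΔH_A − ΔH_B| = 45 kJ.

Reaction B, by 45 kJ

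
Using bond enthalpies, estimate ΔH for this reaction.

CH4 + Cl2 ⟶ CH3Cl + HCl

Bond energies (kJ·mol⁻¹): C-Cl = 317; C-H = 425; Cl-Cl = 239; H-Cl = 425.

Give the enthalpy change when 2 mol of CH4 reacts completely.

Bonds broken (reactants):
  C-H: 4 × 425 = 1700
  Cl-Cl: 1 × 239 = 239
  Σ(broken) = 1939 kJ
Bonds formed (products):
  C-Cl: 1 × 317 = 317
  C-H: 3 × 425 = 1275
  H-Cl: 1 × 425 = 425
  Σ(formed) = 2017 kJ
ΔH = Σ(broken) − Σ(formed) = 1939 − 2017 = −78 kJ
For 2× the reaction as written: 2 × (−78) = −156 kJ

ΔH = −156 kJ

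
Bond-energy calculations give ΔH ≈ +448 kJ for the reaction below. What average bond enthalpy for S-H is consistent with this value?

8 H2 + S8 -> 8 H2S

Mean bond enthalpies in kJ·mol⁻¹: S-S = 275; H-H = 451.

D(S-H) ≈ 335 kJ/mol

Let D be the S-H bond energy.
Σ(broken) = 8×451 + 8×275 = 5808
Σ(formed) = 16×D = 16D
ΔH = Σ(broken) − Σ(formed) = (5808) − (16D) = +5808 − 16D
Setting this equal to +448 kJ gives 16D = 5360, so D = 335 kJ/mol.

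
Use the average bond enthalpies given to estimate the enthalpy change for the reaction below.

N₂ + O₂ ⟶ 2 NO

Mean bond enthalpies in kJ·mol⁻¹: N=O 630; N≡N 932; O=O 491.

ΔH ≈ +163 kJ

Bonds broken (reactants):
  N≡N: 1 × 932 = 932
  O=O: 1 × 491 = 491
  Σ(broken) = 1423 kJ
Bonds formed (products):
  N=O: 2 × 630 = 1260
  Σ(formed) = 1260 kJ
ΔH = Σ(broken) − Σ(formed) = 1423 − 1260 = +163 kJ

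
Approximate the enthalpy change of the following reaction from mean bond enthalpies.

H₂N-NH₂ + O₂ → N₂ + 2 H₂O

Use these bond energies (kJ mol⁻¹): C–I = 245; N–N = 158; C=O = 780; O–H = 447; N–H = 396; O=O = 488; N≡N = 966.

Bonds broken (reactants):
  N–H: 4 × 396 = 1584
  N–N: 1 × 158 = 158
  O=O: 1 × 488 = 488
  Σ(broken) = 2230 kJ
Bonds formed (products):
  N≡N: 1 × 966 = 966
  O–H: 4 × 447 = 1788
  Σ(formed) = 2754 kJ
ΔH = Σ(broken) − Σ(formed) = 2230 − 2754 = −524 kJ

ΔH ≈ −524 kJ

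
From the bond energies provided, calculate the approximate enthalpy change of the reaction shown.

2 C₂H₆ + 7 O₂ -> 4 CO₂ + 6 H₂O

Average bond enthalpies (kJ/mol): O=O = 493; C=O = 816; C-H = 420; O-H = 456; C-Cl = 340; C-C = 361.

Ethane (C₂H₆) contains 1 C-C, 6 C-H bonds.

ΔH ≈ −2787 kJ

Bonds broken (reactants):
  C-C: 2 × 361 = 722
  C-H: 12 × 420 = 5040
  O=O: 7 × 493 = 3451
  Σ(broken) = 9213 kJ
Bonds formed (products):
  C=O: 8 × 816 = 6528
  O-H: 12 × 456 = 5472
  Σ(formed) = 12000 kJ
ΔH = Σ(broken) − Σ(formed) = 9213 − 12000 = −2787 kJ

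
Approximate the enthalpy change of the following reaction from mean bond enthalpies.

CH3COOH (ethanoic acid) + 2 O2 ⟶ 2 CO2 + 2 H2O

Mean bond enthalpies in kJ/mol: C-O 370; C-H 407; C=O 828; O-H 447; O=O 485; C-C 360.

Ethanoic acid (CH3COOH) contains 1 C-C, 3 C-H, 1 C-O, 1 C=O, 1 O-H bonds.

Bonds broken (reactants):
  C-C: 1 × 360 = 360
  C-H: 3 × 407 = 1221
  C-O: 1 × 370 = 370
  C=O: 1 × 828 = 828
  O-H: 1 × 447 = 447
  O=O: 2 × 485 = 970
  Σ(broken) = 4196 kJ
Bonds formed (products):
  C=O: 4 × 828 = 3312
  O-H: 4 × 447 = 1788
  Σ(formed) = 5100 kJ
ΔH = Σ(broken) − Σ(formed) = 4196 − 5100 = −904 kJ

ΔH ≈ −904 kJ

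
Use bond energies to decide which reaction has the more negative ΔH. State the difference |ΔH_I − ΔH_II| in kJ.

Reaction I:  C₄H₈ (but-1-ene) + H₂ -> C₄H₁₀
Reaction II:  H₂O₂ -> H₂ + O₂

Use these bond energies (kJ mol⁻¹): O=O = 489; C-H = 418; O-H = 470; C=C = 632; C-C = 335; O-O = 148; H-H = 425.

Reaction I:
  Bonds broken (reactants):
    C-C: 2 × 335 = 670
    C-H: 8 × 418 = 3344
    C=C: 1 × 632 = 632
    H-H: 1 × 425 = 425
    Σ(broken) = 5071 kJ
  Bonds formed (products):
    C-C: 3 × 335 = 1005
    C-H: 10 × 418 = 4180
    Σ(formed) = 5185 kJ
  ΔH_I = 5071 − 5185 = −114 kJ
Reaction II:
  Bonds broken (reactants):
    O-H: 2 × 470 = 940
    O-O: 1 × 148 = 148
    Σ(broken) = 1088 kJ
  Bonds formed (products):
    H-H: 1 × 425 = 425
    O=O: 1 × 489 = 489
    Σ(formed) = 914 kJ
  ΔH_II = 1088 − 914 = +174 kJ
ΔH_I − ΔH_II = −288 kJ, so reaction I has the more negative ΔH; |ΔH_I − ΔH_II| = 288 kJ.

Reaction I, by 288 kJ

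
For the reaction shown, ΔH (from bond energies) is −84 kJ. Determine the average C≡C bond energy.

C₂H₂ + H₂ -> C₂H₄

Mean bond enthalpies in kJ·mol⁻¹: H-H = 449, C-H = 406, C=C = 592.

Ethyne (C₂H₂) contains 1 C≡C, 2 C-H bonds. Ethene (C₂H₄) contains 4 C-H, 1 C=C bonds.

D(C≡C) ≈ 871 kJ/mol

Let D be the C≡C bond energy.
Σ(broken) = 1×D + 2×406 + 1×449 = 1261 + D
Σ(formed) = 4×406 + 1×592 = 2216
ΔH = Σ(broken) − Σ(formed) = (1261 + D) − (2216) = −955 + D
Setting this equal to −84 kJ gives D = 871 kJ/mol.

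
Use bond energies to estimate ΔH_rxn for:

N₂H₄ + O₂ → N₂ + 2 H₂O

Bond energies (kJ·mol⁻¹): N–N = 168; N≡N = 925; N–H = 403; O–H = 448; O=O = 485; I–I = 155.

Bonds broken (reactants):
  N–H: 4 × 403 = 1612
  N–N: 1 × 168 = 168
  O=O: 1 × 485 = 485
  Σ(broken) = 2265 kJ
Bonds formed (products):
  N≡N: 1 × 925 = 925
  O–H: 4 × 448 = 1792
  Σ(formed) = 2717 kJ
ΔH = Σ(broken) − Σ(formed) = 2265 − 2717 = −452 kJ

ΔH ≈ −452 kJ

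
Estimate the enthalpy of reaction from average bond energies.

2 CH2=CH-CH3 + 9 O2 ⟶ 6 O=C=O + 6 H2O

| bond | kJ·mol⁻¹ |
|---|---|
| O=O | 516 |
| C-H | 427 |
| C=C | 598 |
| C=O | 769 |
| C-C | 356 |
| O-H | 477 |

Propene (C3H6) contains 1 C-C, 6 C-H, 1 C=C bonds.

ΔH ≈ −3276 kJ

Bonds broken (reactants):
  C-C: 2 × 356 = 712
  C-H: 12 × 427 = 5124
  C=C: 2 × 598 = 1196
  O=O: 9 × 516 = 4644
  Σ(broken) = 11676 kJ
Bonds formed (products):
  C=O: 12 × 769 = 9228
  O-H: 12 × 477 = 5724
  Σ(formed) = 14952 kJ
ΔH = Σ(broken) − Σ(formed) = 11676 − 14952 = −3276 kJ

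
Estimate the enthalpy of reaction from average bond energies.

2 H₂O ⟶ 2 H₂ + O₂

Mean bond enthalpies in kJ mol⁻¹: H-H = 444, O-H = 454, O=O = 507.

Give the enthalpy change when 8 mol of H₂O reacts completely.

Bonds broken (reactants):
  O-H: 4 × 454 = 1816
  Σ(broken) = 1816 kJ
Bonds formed (products):
  H-H: 2 × 444 = 888
  O=O: 1 × 507 = 507
  Σ(formed) = 1395 kJ
ΔH = Σ(broken) − Σ(formed) = 1816 − 1395 = +421 kJ
For 4× the reaction as written: 4 × (+421) = +1684 kJ

ΔH = +1684 kJ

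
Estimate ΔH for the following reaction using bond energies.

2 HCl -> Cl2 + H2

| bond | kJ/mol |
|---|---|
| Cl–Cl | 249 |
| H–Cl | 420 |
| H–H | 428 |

ΔH ≈ +163 kJ

Bonds broken (reactants):
  H–Cl: 2 × 420 = 840
  Σ(broken) = 840 kJ
Bonds formed (products):
  Cl–Cl: 1 × 249 = 249
  H–H: 1 × 428 = 428
  Σ(formed) = 677 kJ
ΔH = Σ(broken) − Σ(formed) = 840 − 677 = +163 kJ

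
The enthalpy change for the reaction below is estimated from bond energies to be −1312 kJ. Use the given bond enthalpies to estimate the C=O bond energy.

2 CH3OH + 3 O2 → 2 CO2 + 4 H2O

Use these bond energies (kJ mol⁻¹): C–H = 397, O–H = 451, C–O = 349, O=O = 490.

D(C=O) ≈ 789 kJ/mol

Let D be the C=O bond energy.
Σ(broken) = 6×397 + 2×349 + 2×451 + 3×490 = 5452
Σ(formed) = 4×D + 8×451 = 3608 + 4D
ΔH = Σ(broken) − Σ(formed) = (5452) − (3608 + 4D) = +1844 − 4D
Setting this equal to −1312 kJ gives 4D = 3156, so D = 789 kJ/mol.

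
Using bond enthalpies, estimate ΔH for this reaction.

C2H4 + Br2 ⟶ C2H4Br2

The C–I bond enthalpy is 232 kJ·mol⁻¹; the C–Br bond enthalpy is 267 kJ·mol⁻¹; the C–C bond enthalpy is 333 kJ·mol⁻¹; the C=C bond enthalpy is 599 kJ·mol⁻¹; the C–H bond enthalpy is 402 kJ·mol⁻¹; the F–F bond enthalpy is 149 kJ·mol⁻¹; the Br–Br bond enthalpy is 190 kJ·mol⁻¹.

ΔH ≈ −78 kJ

Bonds broken (reactants):
  Br–Br: 1 × 190 = 190
  C–H: 4 × 402 = 1608
  C=C: 1 × 599 = 599
  Σ(broken) = 2397 kJ
Bonds formed (products):
  C–Br: 2 × 267 = 534
  C–C: 1 × 333 = 333
  C–H: 4 × 402 = 1608
  Σ(formed) = 2475 kJ
ΔH = Σ(broken) − Σ(formed) = 2397 − 2475 = −78 kJ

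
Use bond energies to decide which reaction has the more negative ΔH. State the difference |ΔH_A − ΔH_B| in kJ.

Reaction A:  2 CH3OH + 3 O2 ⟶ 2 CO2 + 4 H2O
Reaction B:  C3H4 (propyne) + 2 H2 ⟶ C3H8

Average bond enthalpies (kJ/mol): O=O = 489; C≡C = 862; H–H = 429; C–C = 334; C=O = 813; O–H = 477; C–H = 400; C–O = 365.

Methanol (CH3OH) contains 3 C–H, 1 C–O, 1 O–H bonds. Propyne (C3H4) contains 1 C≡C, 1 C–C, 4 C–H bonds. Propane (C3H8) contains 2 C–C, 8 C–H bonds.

Reaction A, by 1303 kJ

Reaction A:
  Bonds broken (reactants):
    C–H: 6 × 400 = 2400
    C–O: 2 × 365 = 730
    O–H: 2 × 477 = 954
    O=O: 3 × 489 = 1467
    Σ(broken) = 5551 kJ
  Bonds formed (products):
    C=O: 4 × 813 = 3252
    O–H: 8 × 477 = 3816
    Σ(formed) = 7068 kJ
  ΔH_A = 5551 − 7068 = −1517 kJ
Reaction B:
  Bonds broken (reactants):
    C≡C: 1 × 862 = 862
    C–C: 1 × 334 = 334
    C–H: 4 × 400 = 1600
    H–H: 2 × 429 = 858
    Σ(broken) = 3654 kJ
  Bonds formed (products):
    C–C: 2 × 334 = 668
    C–H: 8 × 400 = 3200
    Σ(formed) = 3868 kJ
  ΔH_B = 3654 − 3868 = −214 kJ
ΔH_A − ΔH_B = −1303 kJ, so reaction A has the more negative ΔH; |ΔH_A − ΔH_B| = 1303 kJ.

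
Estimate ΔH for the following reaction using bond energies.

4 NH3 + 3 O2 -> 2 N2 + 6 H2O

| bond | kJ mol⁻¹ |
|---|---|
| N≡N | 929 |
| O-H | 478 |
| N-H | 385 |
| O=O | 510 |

ΔH ≈ −1444 kJ

Bonds broken (reactants):
  N-H: 12 × 385 = 4620
  O=O: 3 × 510 = 1530
  Σ(broken) = 6150 kJ
Bonds formed (products):
  N≡N: 2 × 929 = 1858
  O-H: 12 × 478 = 5736
  Σ(formed) = 7594 kJ
ΔH = Σ(broken) − Σ(formed) = 6150 − 7594 = −1444 kJ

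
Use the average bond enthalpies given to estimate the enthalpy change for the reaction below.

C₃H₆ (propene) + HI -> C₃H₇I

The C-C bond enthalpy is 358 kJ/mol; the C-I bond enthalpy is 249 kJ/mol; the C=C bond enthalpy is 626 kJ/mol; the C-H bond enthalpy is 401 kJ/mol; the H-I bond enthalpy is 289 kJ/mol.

Bonds broken (reactants):
  C-C: 1 × 358 = 358
  C-H: 6 × 401 = 2406
  C=C: 1 × 626 = 626
  H-I: 1 × 289 = 289
  Σ(broken) = 3679 kJ
Bonds formed (products):
  C-C: 2 × 358 = 716
  C-H: 7 × 401 = 2807
  C-I: 1 × 249 = 249
  Σ(formed) = 3772 kJ
ΔH = Σ(broken) − Σ(formed) = 3679 − 3772 = −93 kJ

ΔH ≈ −93 kJ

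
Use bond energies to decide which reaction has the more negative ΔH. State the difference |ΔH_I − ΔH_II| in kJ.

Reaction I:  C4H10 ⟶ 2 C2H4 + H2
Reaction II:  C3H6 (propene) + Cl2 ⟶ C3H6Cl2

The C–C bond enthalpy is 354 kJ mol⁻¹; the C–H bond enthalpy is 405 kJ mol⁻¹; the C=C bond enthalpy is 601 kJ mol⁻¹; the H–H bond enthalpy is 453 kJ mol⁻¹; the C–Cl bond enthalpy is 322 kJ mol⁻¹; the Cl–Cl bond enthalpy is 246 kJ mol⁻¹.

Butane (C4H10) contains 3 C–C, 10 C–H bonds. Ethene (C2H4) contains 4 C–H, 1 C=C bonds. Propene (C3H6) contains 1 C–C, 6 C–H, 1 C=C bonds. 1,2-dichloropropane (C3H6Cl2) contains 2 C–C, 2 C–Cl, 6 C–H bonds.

Reaction II, by 368 kJ

Reaction I:
  Bonds broken (reactants):
    C–C: 3 × 354 = 1062
    C–H: 10 × 405 = 4050
    Σ(broken) = 5112 kJ
  Bonds formed (products):
    C–H: 8 × 405 = 3240
    C=C: 2 × 601 = 1202
    H–H: 1 × 453 = 453
    Σ(formed) = 4895 kJ
  ΔH_I = 5112 − 4895 = +217 kJ
Reaction II:
  Bonds broken (reactants):
    C–C: 1 × 354 = 354
    C–H: 6 × 405 = 2430
    C=C: 1 × 601 = 601
    Cl–Cl: 1 × 246 = 246
    Σ(broken) = 3631 kJ
  Bonds formed (products):
    C–C: 2 × 354 = 708
    C–Cl: 2 × 322 = 644
    C–H: 6 × 405 = 2430
    Σ(formed) = 3782 kJ
  ΔH_II = 3631 − 3782 = −151 kJ
ΔH_I − ΔH_II = +368 kJ, so reaction II has the more negative ΔH; |ΔH_I − ΔH_II| = 368 kJ.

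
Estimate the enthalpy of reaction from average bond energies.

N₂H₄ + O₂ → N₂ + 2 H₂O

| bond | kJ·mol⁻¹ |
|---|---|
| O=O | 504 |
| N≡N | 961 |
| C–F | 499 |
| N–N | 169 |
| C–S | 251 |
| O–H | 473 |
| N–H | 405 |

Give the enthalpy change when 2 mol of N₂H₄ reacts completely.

Bonds broken (reactants):
  N–H: 4 × 405 = 1620
  N–N: 1 × 169 = 169
  O=O: 1 × 504 = 504
  Σ(broken) = 2293 kJ
Bonds formed (products):
  N≡N: 1 × 961 = 961
  O–H: 4 × 473 = 1892
  Σ(formed) = 2853 kJ
ΔH = Σ(broken) − Σ(formed) = 2293 − 2853 = −560 kJ
For 2× the reaction as written: 2 × (−560) = −1120 kJ

ΔH = −1120 kJ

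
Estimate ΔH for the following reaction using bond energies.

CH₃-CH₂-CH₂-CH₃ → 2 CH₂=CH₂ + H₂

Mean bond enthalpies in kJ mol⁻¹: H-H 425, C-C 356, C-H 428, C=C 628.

Bonds broken (reactants):
  C-C: 3 × 356 = 1068
  C-H: 10 × 428 = 4280
  Σ(broken) = 5348 kJ
Bonds formed (products):
  C-H: 8 × 428 = 3424
  C=C: 2 × 628 = 1256
  H-H: 1 × 425 = 425
  Σ(formed) = 5105 kJ
ΔH = Σ(broken) − Σ(formed) = 5348 − 5105 = +243 kJ

ΔH ≈ +243 kJ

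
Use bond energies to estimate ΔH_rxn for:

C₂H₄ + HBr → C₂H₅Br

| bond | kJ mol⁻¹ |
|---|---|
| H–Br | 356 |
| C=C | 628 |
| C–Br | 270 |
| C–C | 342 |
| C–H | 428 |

ΔH ≈ −56 kJ

Bonds broken (reactants):
  C–H: 4 × 428 = 1712
  C=C: 1 × 628 = 628
  H–Br: 1 × 356 = 356
  Σ(broken) = 2696 kJ
Bonds formed (products):
  C–Br: 1 × 270 = 270
  C–C: 1 × 342 = 342
  C–H: 5 × 428 = 2140
  Σ(formed) = 2752 kJ
ΔH = Σ(broken) − Σ(formed) = 2696 − 2752 = −56 kJ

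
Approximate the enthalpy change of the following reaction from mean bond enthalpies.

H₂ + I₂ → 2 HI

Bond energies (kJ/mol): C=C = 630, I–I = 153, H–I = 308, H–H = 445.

Bonds broken (reactants):
  H–H: 1 × 445 = 445
  I–I: 1 × 153 = 153
  Σ(broken) = 598 kJ
Bonds formed (products):
  H–I: 2 × 308 = 616
  Σ(formed) = 616 kJ
ΔH = Σ(broken) − Σ(formed) = 598 − 616 = −18 kJ

ΔH ≈ −18 kJ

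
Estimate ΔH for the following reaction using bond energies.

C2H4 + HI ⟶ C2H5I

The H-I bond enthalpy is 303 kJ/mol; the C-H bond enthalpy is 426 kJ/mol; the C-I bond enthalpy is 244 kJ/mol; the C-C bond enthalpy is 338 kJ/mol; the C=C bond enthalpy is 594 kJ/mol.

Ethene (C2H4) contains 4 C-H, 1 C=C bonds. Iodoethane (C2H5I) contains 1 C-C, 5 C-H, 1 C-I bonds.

ΔH ≈ −111 kJ

Bonds broken (reactants):
  C-H: 4 × 426 = 1704
  C=C: 1 × 594 = 594
  H-I: 1 × 303 = 303
  Σ(broken) = 2601 kJ
Bonds formed (products):
  C-C: 1 × 338 = 338
  C-H: 5 × 426 = 2130
  C-I: 1 × 244 = 244
  Σ(formed) = 2712 kJ
ΔH = Σ(broken) − Σ(formed) = 2601 − 2712 = −111 kJ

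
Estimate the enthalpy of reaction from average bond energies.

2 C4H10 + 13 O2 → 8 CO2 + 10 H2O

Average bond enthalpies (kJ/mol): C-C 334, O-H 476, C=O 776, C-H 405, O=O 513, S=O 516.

Bonds broken (reactants):
  C-C: 6 × 334 = 2004
  C-H: 20 × 405 = 8100
  O=O: 13 × 513 = 6669
  Σ(broken) = 16773 kJ
Bonds formed (products):
  C=O: 16 × 776 = 12416
  O-H: 20 × 476 = 9520
  Σ(formed) = 21936 kJ
ΔH = Σ(broken) − Σ(formed) = 16773 − 21936 = −5163 kJ

ΔH ≈ −5163 kJ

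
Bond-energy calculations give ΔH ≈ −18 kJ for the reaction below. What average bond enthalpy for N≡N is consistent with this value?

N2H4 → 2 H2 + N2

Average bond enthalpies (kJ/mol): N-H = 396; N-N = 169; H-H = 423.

Let D be the N≡N bond energy.
Σ(broken) = 4×396 + 1×169 = 1753
Σ(formed) = 2×423 + 1×D = 846 + D
ΔH = Σ(broken) − Σ(formed) = (1753) − (846 + D) = +907 − D
Setting this equal to −18 kJ gives D = 925 kJ/mol.

D(N≡N) ≈ 925 kJ/mol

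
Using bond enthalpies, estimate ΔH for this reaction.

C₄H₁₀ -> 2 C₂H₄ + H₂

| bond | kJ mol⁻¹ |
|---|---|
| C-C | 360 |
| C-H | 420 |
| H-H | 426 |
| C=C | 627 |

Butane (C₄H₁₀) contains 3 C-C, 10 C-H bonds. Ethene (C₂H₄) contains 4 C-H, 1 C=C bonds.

Bonds broken (reactants):
  C-C: 3 × 360 = 1080
  C-H: 10 × 420 = 4200
  Σ(broken) = 5280 kJ
Bonds formed (products):
  C-H: 8 × 420 = 3360
  C=C: 2 × 627 = 1254
  H-H: 1 × 426 = 426
  Σ(formed) = 5040 kJ
ΔH = Σ(broken) − Σ(formed) = 5280 − 5040 = +240 kJ

ΔH ≈ +240 kJ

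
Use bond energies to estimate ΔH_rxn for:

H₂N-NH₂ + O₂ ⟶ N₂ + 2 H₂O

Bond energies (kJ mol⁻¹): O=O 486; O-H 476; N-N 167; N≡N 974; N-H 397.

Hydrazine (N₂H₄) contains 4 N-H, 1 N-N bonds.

ΔH ≈ −637 kJ

Bonds broken (reactants):
  N-H: 4 × 397 = 1588
  N-N: 1 × 167 = 167
  O=O: 1 × 486 = 486
  Σ(broken) = 2241 kJ
Bonds formed (products):
  N≡N: 1 × 974 = 974
  O-H: 4 × 476 = 1904
  Σ(formed) = 2878 kJ
ΔH = Σ(broken) − Σ(formed) = 2241 − 2878 = −637 kJ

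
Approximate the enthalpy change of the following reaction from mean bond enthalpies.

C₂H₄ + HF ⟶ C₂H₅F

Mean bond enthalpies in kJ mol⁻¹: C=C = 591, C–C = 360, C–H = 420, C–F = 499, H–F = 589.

Bonds broken (reactants):
  C–H: 4 × 420 = 1680
  C=C: 1 × 591 = 591
  H–F: 1 × 589 = 589
  Σ(broken) = 2860 kJ
Bonds formed (products):
  C–C: 1 × 360 = 360
  C–F: 1 × 499 = 499
  C–H: 5 × 420 = 2100
  Σ(formed) = 2959 kJ
ΔH = Σ(broken) − Σ(formed) = 2860 − 2959 = −99 kJ

ΔH ≈ −99 kJ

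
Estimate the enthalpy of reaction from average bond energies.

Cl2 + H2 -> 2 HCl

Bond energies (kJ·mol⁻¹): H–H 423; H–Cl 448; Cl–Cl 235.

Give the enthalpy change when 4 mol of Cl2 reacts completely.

ΔH = −952 kJ

Bonds broken (reactants):
  Cl–Cl: 1 × 235 = 235
  H–H: 1 × 423 = 423
  Σ(broken) = 658 kJ
Bonds formed (products):
  H–Cl: 2 × 448 = 896
  Σ(formed) = 896 kJ
ΔH = Σ(broken) − Σ(formed) = 658 − 896 = −238 kJ
For 4× the reaction as written: 4 × (−238) = −952 kJ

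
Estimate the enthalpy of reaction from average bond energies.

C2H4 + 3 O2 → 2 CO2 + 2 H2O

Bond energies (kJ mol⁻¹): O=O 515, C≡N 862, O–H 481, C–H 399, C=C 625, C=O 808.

ΔH ≈ −1390 kJ

Bonds broken (reactants):
  C–H: 4 × 399 = 1596
  C=C: 1 × 625 = 625
  O=O: 3 × 515 = 1545
  Σ(broken) = 3766 kJ
Bonds formed (products):
  C=O: 4 × 808 = 3232
  O–H: 4 × 481 = 1924
  Σ(formed) = 5156 kJ
ΔH = Σ(broken) − Σ(formed) = 3766 − 5156 = −1390 kJ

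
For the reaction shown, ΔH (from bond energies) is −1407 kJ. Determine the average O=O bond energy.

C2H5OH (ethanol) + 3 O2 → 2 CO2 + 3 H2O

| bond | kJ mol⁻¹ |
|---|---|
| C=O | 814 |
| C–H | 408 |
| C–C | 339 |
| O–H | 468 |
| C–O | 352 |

D(O=O) ≈ 486 kJ/mol

Let D be the O=O bond energy.
Σ(broken) = 1×339 + 5×408 + 1×352 + 1×468 + 3×D = 3199 + 3D
Σ(formed) = 4×814 + 6×468 = 6064
ΔH = Σ(broken) − Σ(formed) = (3199 + 3D) − (6064) = −2865 + 3D
Setting this equal to −1407 kJ gives 3D = 1458, so D = 486 kJ/mol.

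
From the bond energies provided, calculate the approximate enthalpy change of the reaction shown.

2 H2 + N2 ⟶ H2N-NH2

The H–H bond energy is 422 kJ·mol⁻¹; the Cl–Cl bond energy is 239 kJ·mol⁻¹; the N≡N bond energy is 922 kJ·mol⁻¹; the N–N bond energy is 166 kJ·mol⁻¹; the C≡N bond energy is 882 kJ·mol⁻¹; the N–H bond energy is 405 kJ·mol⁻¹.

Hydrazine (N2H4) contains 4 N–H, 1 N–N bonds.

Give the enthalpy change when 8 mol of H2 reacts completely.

ΔH = −80 kJ

Bonds broken (reactants):
  H–H: 2 × 422 = 844
  N≡N: 1 × 922 = 922
  Σ(broken) = 1766 kJ
Bonds formed (products):
  N–H: 4 × 405 = 1620
  N–N: 1 × 166 = 166
  Σ(formed) = 1786 kJ
ΔH = Σ(broken) − Σ(formed) = 1766 − 1786 = −20 kJ
For 4× the reaction as written: 4 × (−20) = −80 kJ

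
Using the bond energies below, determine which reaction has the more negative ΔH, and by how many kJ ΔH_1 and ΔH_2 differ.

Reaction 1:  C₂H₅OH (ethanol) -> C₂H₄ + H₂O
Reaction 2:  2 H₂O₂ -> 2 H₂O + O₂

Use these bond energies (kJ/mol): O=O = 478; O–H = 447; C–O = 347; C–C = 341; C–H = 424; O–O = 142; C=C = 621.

Reaction 2, by 238 kJ

Reaction 1:
  Bonds broken (reactants):
    C–C: 1 × 341 = 341
    C–H: 5 × 424 = 2120
    C–O: 1 × 347 = 347
    O–H: 1 × 447 = 447
    Σ(broken) = 3255 kJ
  Bonds formed (products):
    C–H: 4 × 424 = 1696
    C=C: 1 × 621 = 621
    O–H: 2 × 447 = 894
    Σ(formed) = 3211 kJ
  ΔH_1 = 3255 − 3211 = +44 kJ
Reaction 2:
  Bonds broken (reactants):
    O–H: 4 × 447 = 1788
    O–O: 2 × 142 = 284
    Σ(broken) = 2072 kJ
  Bonds formed (products):
    O–H: 4 × 447 = 1788
    O=O: 1 × 478 = 478
    Σ(formed) = 2266 kJ
  ΔH_2 = 2072 − 2266 = −194 kJ
ΔH_1 − ΔH_2 = +238 kJ, so reaction 2 has the more negative ΔH; |ΔH_1 − ΔH_2| = 238 kJ.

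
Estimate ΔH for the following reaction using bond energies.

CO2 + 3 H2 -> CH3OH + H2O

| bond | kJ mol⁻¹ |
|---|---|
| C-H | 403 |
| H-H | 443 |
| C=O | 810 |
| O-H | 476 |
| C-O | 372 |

ΔH ≈ −60 kJ

Bonds broken (reactants):
  C=O: 2 × 810 = 1620
  H-H: 3 × 443 = 1329
  Σ(broken) = 2949 kJ
Bonds formed (products):
  C-H: 3 × 403 = 1209
  C-O: 1 × 372 = 372
  O-H: 3 × 476 = 1428
  Σ(formed) = 3009 kJ
ΔH = Σ(broken) − Σ(formed) = 2949 − 3009 = −60 kJ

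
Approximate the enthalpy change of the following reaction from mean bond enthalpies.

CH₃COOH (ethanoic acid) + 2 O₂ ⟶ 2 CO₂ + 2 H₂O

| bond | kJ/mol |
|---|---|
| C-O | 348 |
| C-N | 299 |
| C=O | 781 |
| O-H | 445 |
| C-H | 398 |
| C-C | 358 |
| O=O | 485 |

Bonds broken (reactants):
  C-C: 1 × 358 = 358
  C-H: 3 × 398 = 1194
  C-O: 1 × 348 = 348
  C=O: 1 × 781 = 781
  O-H: 1 × 445 = 445
  O=O: 2 × 485 = 970
  Σ(broken) = 4096 kJ
Bonds formed (products):
  C=O: 4 × 781 = 3124
  O-H: 4 × 445 = 1780
  Σ(formed) = 4904 kJ
ΔH = Σ(broken) − Σ(formed) = 4096 − 4904 = −808 kJ

ΔH ≈ −808 kJ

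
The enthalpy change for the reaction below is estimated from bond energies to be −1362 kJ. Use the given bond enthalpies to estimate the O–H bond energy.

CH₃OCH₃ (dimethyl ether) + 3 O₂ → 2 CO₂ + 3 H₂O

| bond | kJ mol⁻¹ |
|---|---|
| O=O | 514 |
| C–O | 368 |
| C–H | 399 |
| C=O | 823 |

Let D be the O–H bond energy.
Σ(broken) = 6×399 + 2×368 + 3×514 = 4672
Σ(formed) = 4×823 + 6×D = 3292 + 6D
ΔH = Σ(broken) − Σ(formed) = (4672) − (3292 + 6D) = +1380 − 6D
Setting this equal to −1362 kJ gives 6D = 2742, so D = 457 kJ/mol.

D(O–H) ≈ 457 kJ/mol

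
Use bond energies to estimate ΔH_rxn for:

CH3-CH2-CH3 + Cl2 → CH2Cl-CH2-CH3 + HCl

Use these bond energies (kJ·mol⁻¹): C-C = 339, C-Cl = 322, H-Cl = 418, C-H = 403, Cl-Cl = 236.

Bonds broken (reactants):
  C-C: 2 × 339 = 678
  C-H: 8 × 403 = 3224
  Cl-Cl: 1 × 236 = 236
  Σ(broken) = 4138 kJ
Bonds formed (products):
  C-C: 2 × 339 = 678
  C-Cl: 1 × 322 = 322
  C-H: 7 × 403 = 2821
  H-Cl: 1 × 418 = 418
  Σ(formed) = 4239 kJ
ΔH = Σ(broken) − Σ(formed) = 4138 − 4239 = −101 kJ

ΔH ≈ −101 kJ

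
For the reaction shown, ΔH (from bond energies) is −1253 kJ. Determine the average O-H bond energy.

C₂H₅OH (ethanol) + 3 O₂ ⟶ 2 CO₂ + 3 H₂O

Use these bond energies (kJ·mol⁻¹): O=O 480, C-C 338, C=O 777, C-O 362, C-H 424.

Let D be the O-H bond energy.
Σ(broken) = 1×338 + 5×424 + 1×362 + 1×D + 3×480 = 4260 + D
Σ(formed) = 4×777 + 6×D = 3108 + 6D
ΔH = Σ(broken) − Σ(formed) = (4260 + D) − (3108 + 6D) = +1152 − 5D
Setting this equal to −1253 kJ gives 5D = 2405, so D = 481 kJ/mol.

D(O-H) ≈ 481 kJ/mol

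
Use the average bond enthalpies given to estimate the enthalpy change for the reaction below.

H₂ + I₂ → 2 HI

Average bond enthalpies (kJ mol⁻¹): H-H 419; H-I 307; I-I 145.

ΔH ≈ −50 kJ

Bonds broken (reactants):
  H-H: 1 × 419 = 419
  I-I: 1 × 145 = 145
  Σ(broken) = 564 kJ
Bonds formed (products):
  H-I: 2 × 307 = 614
  Σ(formed) = 614 kJ
ΔH = Σ(broken) − Σ(formed) = 564 − 614 = −50 kJ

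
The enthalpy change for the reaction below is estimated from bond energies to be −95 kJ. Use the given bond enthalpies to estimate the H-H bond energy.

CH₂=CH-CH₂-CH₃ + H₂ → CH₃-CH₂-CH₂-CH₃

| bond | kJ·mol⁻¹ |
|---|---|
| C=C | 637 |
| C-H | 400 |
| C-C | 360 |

Let D be the H-H bond energy.
Σ(broken) = 2×360 + 8×400 + 1×637 + 1×D = 4557 + D
Σ(formed) = 3×360 + 10×400 = 5080
ΔH = Σ(broken) − Σ(formed) = (4557 + D) − (5080) = −523 + D
Setting this equal to −95 kJ gives D = 428 kJ/mol.

D(H-H) ≈ 428 kJ/mol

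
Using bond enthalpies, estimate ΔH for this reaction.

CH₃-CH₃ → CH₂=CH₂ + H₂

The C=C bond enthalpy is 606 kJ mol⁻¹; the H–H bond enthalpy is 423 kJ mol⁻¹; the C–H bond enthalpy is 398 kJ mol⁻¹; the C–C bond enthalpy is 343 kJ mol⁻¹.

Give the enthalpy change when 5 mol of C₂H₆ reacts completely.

ΔH = +550 kJ

Bonds broken (reactants):
  C–C: 1 × 343 = 343
  C–H: 6 × 398 = 2388
  Σ(broken) = 2731 kJ
Bonds formed (products):
  C–H: 4 × 398 = 1592
  C=C: 1 × 606 = 606
  H–H: 1 × 423 = 423
  Σ(formed) = 2621 kJ
ΔH = Σ(broken) − Σ(formed) = 2731 − 2621 = +110 kJ
For 5× the reaction as written: 5 × (+110) = +550 kJ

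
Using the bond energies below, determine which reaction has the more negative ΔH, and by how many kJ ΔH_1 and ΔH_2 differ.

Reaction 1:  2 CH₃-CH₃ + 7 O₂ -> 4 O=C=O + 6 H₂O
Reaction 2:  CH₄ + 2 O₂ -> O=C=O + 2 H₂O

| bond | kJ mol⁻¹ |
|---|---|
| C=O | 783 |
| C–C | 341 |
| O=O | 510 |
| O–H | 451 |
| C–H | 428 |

Reaction 1:
  Bonds broken (reactants):
    C–C: 2 × 341 = 682
    C–H: 12 × 428 = 5136
    O=O: 7 × 510 = 3570
    Σ(broken) = 9388 kJ
  Bonds formed (products):
    C=O: 8 × 783 = 6264
    O–H: 12 × 451 = 5412
    Σ(formed) = 11676 kJ
  ΔH_1 = 9388 − 11676 = −2288 kJ
Reaction 2:
  Bonds broken (reactants):
    C–H: 4 × 428 = 1712
    O=O: 2 × 510 = 1020
    Σ(broken) = 2732 kJ
  Bonds formed (products):
    C=O: 2 × 783 = 1566
    O–H: 4 × 451 = 1804
    Σ(formed) = 3370 kJ
  ΔH_2 = 2732 − 3370 = −638 kJ
ΔH_1 − ΔH_2 = −1650 kJ, so reaction 1 has the more negative ΔH; |ΔH_1 − ΔH_2| = 1650 kJ.

Reaction 1, by 1650 kJ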